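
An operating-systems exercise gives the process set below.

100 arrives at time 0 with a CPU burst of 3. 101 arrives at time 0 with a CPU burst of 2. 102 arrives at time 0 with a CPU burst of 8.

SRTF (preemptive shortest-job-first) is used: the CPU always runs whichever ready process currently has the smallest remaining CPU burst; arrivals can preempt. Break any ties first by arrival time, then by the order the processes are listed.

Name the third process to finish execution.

102

Schedule: | 101 0-2 | 100 2-5 | 102 5-13 |
Completion: 100=5  101=2  102=13
Finish order: 101 → 100 → 102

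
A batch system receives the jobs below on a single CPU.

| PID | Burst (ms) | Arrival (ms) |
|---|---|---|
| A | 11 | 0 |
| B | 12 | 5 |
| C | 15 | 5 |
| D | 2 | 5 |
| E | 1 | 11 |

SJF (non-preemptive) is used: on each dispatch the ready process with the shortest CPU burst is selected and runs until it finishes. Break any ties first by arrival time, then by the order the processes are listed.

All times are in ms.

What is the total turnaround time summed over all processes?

Gantt: | A 0-11 | E 11-12 | D 12-14 | B 14-26 | C 26-41 |
Completion: A=11  B=26  C=41  D=14  E=12
Turnaround = completion − arrival: A=11, B=21, C=36, D=9, E=1
Total turnaround = 11 + 21 + 36 + 9 + 1 = 78

78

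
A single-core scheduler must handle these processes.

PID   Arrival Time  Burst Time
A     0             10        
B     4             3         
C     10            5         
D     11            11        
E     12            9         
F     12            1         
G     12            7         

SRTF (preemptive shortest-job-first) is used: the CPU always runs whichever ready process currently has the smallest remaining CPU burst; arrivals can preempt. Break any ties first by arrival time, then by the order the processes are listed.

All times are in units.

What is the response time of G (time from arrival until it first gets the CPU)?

7

Timeline: | A 0-4 | B 4-7 | A 7-13 | F 13-14 | C 14-19 | G 19-26 | E 26-35 | D 35-46 |
Completion: A=13  B=7  C=19  D=46  E=35  F=14  G=26
Response(G) = first start − arrival = 19 − 12 = 7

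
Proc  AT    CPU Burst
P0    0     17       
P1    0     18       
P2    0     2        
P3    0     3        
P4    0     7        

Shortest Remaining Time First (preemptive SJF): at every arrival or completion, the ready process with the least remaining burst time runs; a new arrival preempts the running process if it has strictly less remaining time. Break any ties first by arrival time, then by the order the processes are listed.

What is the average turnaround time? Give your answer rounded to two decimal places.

Schedule: | P2 0-2 | P3 2-5 | P4 5-12 | P0 12-29 | P1 29-47 |
Completion: P0=29  P1=47  P2=2  P3=5  P4=12
Turnaround times: P0=29, P1=47, P2=2, P3=5, P4=12
Average turnaround = (29+47+2+5+12) / 5 = 95/5 = 19.00

19.00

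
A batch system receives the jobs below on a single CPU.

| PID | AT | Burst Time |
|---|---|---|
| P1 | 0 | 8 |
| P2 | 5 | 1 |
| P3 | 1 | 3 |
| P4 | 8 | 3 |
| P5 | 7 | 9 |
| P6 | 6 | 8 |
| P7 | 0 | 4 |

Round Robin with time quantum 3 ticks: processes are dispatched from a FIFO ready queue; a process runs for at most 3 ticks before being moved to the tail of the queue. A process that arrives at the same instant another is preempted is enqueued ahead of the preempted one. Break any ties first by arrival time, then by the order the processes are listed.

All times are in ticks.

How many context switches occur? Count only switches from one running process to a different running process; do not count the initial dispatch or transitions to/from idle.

13

Timeline: | P1 0-3 | P7 3-6 | P3 6-9 | P1 9-12 | P2 12-13 | P6 13-16 | P7 16-17 | P5 17-20 | P4 20-23 | P1 23-25 | P6 25-28 | P5 28-31 | P6 31-33 | P5 33-36 |
Completion: P1=25  P2=13  P3=9  P4=23  P5=36  P6=33  P7=17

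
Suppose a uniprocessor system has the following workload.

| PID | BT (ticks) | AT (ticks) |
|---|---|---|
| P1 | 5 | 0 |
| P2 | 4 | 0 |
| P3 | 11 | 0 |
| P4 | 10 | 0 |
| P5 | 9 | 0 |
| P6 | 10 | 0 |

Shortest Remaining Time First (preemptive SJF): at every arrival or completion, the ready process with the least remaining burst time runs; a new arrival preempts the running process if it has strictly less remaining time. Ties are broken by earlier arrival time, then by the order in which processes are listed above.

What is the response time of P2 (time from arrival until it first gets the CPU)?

0

Schedule: | P2 0-4 | P1 4-9 | P5 9-18 | P4 18-28 | P6 28-38 | P3 38-49 |
Completion: P1=9  P2=4  P3=49  P4=28  P5=18  P6=38
Turnaround (C−A): P1=9  P2=4  P3=49  P4=28  P5=18  P6=38
Response(P2) = first start − arrival = 0 − 0 = 0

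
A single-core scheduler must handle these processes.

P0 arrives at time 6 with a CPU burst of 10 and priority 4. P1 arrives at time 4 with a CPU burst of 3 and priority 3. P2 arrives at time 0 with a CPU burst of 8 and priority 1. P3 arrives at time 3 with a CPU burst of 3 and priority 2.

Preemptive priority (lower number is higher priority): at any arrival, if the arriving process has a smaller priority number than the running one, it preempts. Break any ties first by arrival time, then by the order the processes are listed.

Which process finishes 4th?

P0

Gantt: | P2 0-8 | P3 8-11 | P1 11-14 | P0 14-24 |
Completion: P0=24  P1=14  P2=8  P3=11
Finish order: P2 → P3 → P1 → P0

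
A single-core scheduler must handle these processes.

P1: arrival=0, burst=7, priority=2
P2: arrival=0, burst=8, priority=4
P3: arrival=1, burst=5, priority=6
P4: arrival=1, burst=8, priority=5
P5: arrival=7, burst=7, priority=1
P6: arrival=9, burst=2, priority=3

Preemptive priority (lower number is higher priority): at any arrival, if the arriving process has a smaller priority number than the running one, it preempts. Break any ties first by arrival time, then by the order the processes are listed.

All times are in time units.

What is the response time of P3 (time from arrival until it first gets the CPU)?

31

Gantt: | P1 0-7 | P5 7-14 | P6 14-16 | P2 16-24 | P4 24-32 | P3 32-37 |
Completion: P1=7  P2=24  P3=37  P4=32  P5=14  P6=16
Response(P3) = first start − arrival = 32 − 1 = 31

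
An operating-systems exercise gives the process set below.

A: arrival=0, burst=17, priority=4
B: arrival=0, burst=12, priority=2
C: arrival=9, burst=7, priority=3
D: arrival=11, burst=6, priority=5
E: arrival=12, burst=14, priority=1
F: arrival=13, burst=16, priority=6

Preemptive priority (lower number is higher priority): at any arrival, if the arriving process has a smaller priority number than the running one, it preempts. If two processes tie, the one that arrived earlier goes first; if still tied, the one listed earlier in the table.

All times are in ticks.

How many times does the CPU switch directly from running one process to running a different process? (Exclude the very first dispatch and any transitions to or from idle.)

5

Gantt: | B 0-12 | E 12-26 | C 26-33 | A 33-50 | D 50-56 | F 56-72 |
Completion: A=50  B=12  C=33  D=56  E=26  F=72
Turnaround (C−A): A=50  B=12  C=24  D=45  E=14  F=59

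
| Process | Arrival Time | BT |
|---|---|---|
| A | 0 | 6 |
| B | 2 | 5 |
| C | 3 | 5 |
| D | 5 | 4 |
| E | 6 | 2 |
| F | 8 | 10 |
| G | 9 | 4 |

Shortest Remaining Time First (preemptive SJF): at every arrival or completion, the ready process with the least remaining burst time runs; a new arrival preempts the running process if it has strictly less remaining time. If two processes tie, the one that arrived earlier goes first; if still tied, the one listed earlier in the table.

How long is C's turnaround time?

23

Timeline: | A 0-6 | E 6-8 | D 8-12 | G 12-16 | B 16-21 | C 21-26 | F 26-36 |
Completion: A=6  B=21  C=26  D=12  E=8  F=36  G=16
Turnaround(C) = completion − arrival = 26 − 3 = 23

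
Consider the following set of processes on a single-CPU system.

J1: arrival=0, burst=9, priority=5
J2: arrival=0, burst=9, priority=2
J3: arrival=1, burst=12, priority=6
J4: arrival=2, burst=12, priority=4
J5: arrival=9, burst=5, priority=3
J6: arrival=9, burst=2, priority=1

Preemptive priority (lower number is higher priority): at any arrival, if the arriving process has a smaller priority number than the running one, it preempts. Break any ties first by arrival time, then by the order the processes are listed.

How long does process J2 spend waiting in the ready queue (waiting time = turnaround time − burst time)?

Gantt: | J2 0-9 | J6 9-11 | J5 11-16 | J4 16-28 | J1 28-37 | J3 37-49 |
Completion: J1=37  J2=9  J3=49  J4=28  J5=16  J6=11
Turnaround (C−A): J1=37  J2=9  J3=48  J4=26  J5=7  J6=2
Waiting(J2) = turnaround − burst = 9 − 9 = 0

0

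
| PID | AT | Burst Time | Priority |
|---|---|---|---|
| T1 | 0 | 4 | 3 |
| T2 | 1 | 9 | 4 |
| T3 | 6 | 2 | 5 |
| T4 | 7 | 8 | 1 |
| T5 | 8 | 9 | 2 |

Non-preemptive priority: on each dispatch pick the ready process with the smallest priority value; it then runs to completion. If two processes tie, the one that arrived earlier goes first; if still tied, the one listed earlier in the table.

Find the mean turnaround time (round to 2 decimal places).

15.60

Schedule: | T1 0-4 | T2 4-13 | T4 13-21 | T5 21-30 | T3 30-32 |
Completion: T1=4  T2=13  T3=32  T4=21  T5=30
Turnaround times: T1=4, T2=12, T3=26, T4=14, T5=22
Average turnaround = (4+12+26+14+22) / 5 = 78/5 = 15.60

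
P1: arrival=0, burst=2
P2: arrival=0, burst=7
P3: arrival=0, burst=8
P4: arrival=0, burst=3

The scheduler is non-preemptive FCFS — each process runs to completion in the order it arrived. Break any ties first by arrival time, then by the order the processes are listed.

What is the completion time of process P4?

Timeline: | P1 0-2 | P2 2-9 | P3 9-17 | P4 17-20 |
Completion: P1=2  P2=9  P3=17  P4=20

20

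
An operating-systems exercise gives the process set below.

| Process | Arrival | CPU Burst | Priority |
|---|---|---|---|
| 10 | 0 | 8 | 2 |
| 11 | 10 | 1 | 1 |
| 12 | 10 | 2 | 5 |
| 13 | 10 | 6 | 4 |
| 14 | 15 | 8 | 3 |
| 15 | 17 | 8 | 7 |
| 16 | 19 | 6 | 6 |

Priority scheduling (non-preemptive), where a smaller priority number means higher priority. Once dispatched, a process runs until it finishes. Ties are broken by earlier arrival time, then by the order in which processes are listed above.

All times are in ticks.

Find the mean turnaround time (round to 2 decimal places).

Schedule: | 10 0-8 | idle 8-10 | 11 10-11 | 13 11-17 | 14 17-25 | 12 25-27 | 16 27-33 | 15 33-41 |
Completion: 10=8  11=11  12=27  13=17  14=25  15=41  16=33
Turnaround (C−A): 10=8  11=1  12=17  13=7  14=10  15=24  16=14
Turnaround times: 10=8, 11=1, 12=17, 13=7, 14=10, 15=24, 16=14
Average turnaround = (8+1+17+7+10+24+14) / 7 = 81/7 = 11.57

11.57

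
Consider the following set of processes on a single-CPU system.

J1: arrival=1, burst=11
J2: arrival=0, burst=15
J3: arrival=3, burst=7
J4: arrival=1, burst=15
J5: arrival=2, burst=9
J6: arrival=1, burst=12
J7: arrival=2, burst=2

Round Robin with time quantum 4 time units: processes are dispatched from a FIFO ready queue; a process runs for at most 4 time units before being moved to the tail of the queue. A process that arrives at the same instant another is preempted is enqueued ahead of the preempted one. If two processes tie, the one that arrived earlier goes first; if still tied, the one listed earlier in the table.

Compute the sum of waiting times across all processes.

314

Schedule: | J2 0-4 | J1 4-8 | J4 8-12 | J6 12-16 | J5 16-20 | J7 20-22 | J3 22-26 | J2 26-30 | J1 30-34 | J4 34-38 | J6 38-42 | J5 42-46 | J3 46-49 | J2 49-53 | J1 53-56 | J4 56-60 | J6 60-64 | J5 64-65 | J2 65-68 | J4 68-71 |
Completion: J1=56  J2=68  J3=49  J4=71  J5=65  J6=64  J7=22
Turnaround (C−A): J1=55  J2=68  J3=46  J4=70  J5=63  J6=63  J7=20
Waiting = turnaround − burst: J1=44, J2=53, J3=39, J4=55, J5=54, J6=51, J7=18
Total waiting = 44 + 53 + 39 + 55 + 54 + 51 + 18 = 314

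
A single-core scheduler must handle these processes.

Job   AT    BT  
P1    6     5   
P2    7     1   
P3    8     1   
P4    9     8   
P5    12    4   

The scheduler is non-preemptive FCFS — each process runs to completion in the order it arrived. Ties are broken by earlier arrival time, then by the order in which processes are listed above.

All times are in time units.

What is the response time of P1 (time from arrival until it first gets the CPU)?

Schedule: | idle 0-6 | P1 6-11 | P2 11-12 | P3 12-13 | P4 13-21 | P5 21-25 |
Completion: P1=11  P2=12  P3=13  P4=21  P5=25
Turnaround (C−A): P1=5  P2=5  P3=5  P4=12  P5=13
Response(P1) = first start − arrival = 6 − 6 = 0

0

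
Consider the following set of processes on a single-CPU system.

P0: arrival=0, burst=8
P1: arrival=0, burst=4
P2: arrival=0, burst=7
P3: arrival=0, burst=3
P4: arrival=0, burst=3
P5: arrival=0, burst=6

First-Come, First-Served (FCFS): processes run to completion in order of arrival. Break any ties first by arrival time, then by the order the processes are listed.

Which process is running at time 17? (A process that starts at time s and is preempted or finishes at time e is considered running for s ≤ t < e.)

Timeline: | P0 0-8 | P1 8-12 | P2 12-19 | P3 19-22 | P4 22-25 | P5 25-31 |
Completion: P0=8  P1=12  P2=19  P3=22  P4=25  P5=31
Turnaround (C−A): P0=8  P1=12  P2=19  P3=22  P4=25  P5=31

P2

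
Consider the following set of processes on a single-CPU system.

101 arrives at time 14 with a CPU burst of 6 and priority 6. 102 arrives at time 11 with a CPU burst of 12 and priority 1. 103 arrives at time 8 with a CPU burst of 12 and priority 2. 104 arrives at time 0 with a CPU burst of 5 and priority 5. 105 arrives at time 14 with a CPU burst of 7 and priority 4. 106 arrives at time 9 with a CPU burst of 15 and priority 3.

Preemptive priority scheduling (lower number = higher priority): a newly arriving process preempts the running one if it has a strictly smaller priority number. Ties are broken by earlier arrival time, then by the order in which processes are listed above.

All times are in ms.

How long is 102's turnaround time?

12

Gantt: | 104 0-5 | idle 5-8 | 103 8-11 | 102 11-23 | 103 23-32 | 106 32-47 | 105 47-54 | 101 54-60 |
Completion: 101=60  102=23  103=32  104=5  105=54  106=47
Turnaround(102) = completion − arrival = 23 − 11 = 12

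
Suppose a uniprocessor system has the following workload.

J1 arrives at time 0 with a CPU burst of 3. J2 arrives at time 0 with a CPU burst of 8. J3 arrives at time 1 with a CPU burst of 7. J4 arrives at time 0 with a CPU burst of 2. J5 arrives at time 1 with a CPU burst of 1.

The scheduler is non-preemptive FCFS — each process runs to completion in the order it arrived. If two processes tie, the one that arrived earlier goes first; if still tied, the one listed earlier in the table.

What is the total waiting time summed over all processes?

45

Schedule: | J1 0-3 | J2 3-11 | J4 11-13 | J3 13-20 | J5 20-21 |
Completion: J1=3  J2=11  J3=20  J4=13  J5=21
Waiting = turnaround − burst: J1=0, J2=3, J3=12, J4=11, J5=19
Total waiting = 0 + 3 + 12 + 11 + 19 = 45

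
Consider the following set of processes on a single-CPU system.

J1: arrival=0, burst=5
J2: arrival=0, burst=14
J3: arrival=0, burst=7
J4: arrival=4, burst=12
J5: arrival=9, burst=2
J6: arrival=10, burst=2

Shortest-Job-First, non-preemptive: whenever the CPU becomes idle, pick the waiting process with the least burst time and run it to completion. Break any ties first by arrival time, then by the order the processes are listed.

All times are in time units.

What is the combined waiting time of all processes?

Timeline: | J1 0-5 | J3 5-12 | J5 12-14 | J6 14-16 | J4 16-28 | J2 28-42 |
Completion: J1=5  J2=42  J3=12  J4=28  J5=14  J6=16
Turnaround (C−A): J1=5  J2=42  J3=12  J4=24  J5=5  J6=6
Waiting = turnaround − burst: J1=0, J2=28, J3=5, J4=12, J5=3, J6=4
Total waiting = 0 + 28 + 5 + 12 + 3 + 4 = 52

52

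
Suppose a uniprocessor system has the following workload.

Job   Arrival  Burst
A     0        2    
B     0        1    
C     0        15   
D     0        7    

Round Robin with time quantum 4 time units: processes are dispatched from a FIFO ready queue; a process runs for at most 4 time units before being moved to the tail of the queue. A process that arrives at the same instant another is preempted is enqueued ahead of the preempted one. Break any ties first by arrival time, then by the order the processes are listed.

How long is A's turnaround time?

Schedule: | A 0-2 | B 2-3 | C 3-7 | D 7-11 | C 11-15 | D 15-18 | C 18-25 |
Completion: A=2  B=3  C=25  D=18
Turnaround (C−A): A=2  B=3  C=25  D=18
Turnaround(A) = completion − arrival = 2 − 0 = 2

2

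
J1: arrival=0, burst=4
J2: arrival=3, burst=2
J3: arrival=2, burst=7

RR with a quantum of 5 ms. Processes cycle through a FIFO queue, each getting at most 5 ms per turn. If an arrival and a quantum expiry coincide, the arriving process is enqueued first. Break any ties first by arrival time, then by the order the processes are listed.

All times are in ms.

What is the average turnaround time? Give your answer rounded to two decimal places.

7.67

Schedule: | J1 0-4 | J3 4-9 | J2 9-11 | J3 11-13 |
Completion: J1=4  J2=11  J3=13
Turnaround (C−A): J1=4  J2=8  J3=11
Turnaround times: J1=4, J2=8, J3=11
Average turnaround = (4+8+11) / 3 = 23/3 = 7.67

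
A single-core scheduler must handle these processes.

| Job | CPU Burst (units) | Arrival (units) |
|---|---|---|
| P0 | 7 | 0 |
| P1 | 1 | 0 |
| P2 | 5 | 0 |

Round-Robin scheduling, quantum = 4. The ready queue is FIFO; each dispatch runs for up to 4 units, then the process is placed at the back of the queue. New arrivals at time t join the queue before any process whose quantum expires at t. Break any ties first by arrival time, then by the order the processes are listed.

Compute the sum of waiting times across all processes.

17

Timeline: | P0 0-4 | P1 4-5 | P2 5-9 | P0 9-12 | P2 12-13 |
Completion: P0=12  P1=5  P2=13
Turnaround (C−A): P0=12  P1=5  P2=13
Waiting = turnaround − burst: P0=5, P1=4, P2=8
Total waiting = 5 + 4 + 8 = 17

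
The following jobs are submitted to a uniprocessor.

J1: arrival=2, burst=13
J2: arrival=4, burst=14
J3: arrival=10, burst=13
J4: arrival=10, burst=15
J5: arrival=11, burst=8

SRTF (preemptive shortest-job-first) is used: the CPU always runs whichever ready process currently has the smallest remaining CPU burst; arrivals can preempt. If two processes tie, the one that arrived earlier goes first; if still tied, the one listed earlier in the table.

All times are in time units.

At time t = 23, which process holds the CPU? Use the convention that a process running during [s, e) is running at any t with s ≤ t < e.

J3

Gantt: | idle 0-2 | J1 2-15 | J5 15-23 | J3 23-36 | J2 36-50 | J4 50-65 |
Completion: J1=15  J2=50  J3=36  J4=65  J5=23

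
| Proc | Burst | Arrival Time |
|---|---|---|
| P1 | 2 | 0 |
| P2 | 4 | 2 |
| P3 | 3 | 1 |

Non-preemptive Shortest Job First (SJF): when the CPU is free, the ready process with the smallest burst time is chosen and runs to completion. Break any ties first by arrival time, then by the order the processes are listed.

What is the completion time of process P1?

Gantt: | P1 0-2 | P3 2-5 | P2 5-9 |
Completion: P1=2  P2=9  P3=5

2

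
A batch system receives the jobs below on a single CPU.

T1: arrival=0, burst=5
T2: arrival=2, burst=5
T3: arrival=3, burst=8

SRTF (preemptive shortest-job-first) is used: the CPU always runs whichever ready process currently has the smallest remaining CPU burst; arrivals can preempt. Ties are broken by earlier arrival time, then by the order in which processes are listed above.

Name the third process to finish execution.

T3

Timeline: | T1 0-5 | T2 5-10 | T3 10-18 |
Completion: T1=5  T2=10  T3=18
Turnaround (C−A): T1=5  T2=8  T3=15
Finish order: T1 → T2 → T3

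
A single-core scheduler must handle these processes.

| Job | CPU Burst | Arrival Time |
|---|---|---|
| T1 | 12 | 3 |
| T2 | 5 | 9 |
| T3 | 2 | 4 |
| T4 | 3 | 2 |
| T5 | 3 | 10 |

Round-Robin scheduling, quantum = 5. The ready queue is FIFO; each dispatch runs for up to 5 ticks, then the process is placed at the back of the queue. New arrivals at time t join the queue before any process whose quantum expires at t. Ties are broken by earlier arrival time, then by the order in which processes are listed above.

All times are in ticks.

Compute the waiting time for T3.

6

Schedule: | idle 0-2 | T4 2-5 | T1 5-10 | T3 10-12 | T2 12-17 | T5 17-20 | T1 20-27 |
Completion: T1=27  T2=17  T3=12  T4=5  T5=20
Turnaround (C−A): T1=24  T2=8  T3=8  T4=3  T5=10
Waiting(T3) = turnaround − burst = 8 − 2 = 6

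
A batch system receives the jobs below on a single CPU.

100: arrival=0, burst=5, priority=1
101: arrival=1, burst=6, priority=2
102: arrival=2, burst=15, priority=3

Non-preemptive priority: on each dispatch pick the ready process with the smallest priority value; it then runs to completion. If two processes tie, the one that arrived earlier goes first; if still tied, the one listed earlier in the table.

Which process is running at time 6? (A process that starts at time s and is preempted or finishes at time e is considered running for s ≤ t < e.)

101

Gantt: | 100 0-5 | 101 5-11 | 102 11-26 |
Completion: 100=5  101=11  102=26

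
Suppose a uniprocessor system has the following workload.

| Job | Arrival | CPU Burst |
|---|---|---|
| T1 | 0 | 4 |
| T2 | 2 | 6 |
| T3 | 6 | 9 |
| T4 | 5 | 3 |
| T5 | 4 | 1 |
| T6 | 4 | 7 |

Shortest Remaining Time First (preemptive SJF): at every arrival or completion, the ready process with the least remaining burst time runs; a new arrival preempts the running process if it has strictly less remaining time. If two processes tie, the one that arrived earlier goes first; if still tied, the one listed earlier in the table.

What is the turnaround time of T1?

4

Schedule: | T1 0-4 | T5 4-5 | T4 5-8 | T2 8-14 | T6 14-21 | T3 21-30 |
Completion: T1=4  T2=14  T3=30  T4=8  T5=5  T6=21
Turnaround (C−A): T1=4  T2=12  T3=24  T4=3  T5=1  T6=17
Turnaround(T1) = completion − arrival = 4 − 0 = 4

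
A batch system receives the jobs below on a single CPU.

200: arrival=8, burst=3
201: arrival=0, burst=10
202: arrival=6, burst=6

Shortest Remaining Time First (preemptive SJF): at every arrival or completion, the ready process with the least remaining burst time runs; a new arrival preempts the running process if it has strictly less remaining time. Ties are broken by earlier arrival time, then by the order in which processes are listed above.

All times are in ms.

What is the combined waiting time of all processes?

9

Gantt: | 201 0-10 | 200 10-13 | 202 13-19 |
Completion: 200=13  201=10  202=19
Turnaround (C−A): 200=5  201=10  202=13
Waiting = turnaround − burst: 200=2, 201=0, 202=7
Total waiting = 2 + 0 + 7 = 9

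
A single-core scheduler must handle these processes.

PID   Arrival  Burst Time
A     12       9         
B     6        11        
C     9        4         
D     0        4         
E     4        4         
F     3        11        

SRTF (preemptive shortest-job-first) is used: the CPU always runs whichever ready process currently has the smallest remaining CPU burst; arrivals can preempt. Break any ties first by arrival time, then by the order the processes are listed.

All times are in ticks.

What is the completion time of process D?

Schedule: | D 0-4 | E 4-8 | F 8-9 | C 9-13 | A 13-22 | F 22-32 | B 32-43 |
Completion: A=22  B=43  C=13  D=4  E=8  F=32
Turnaround (C−A): A=10  B=37  C=4  D=4  E=4  F=29

4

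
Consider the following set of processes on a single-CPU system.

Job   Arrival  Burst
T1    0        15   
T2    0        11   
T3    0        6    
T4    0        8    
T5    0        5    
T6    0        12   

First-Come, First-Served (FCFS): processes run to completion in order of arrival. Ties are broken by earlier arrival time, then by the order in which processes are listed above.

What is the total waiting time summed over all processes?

158

Schedule: | T1 0-15 | T2 15-26 | T3 26-32 | T4 32-40 | T5 40-45 | T6 45-57 |
Completion: T1=15  T2=26  T3=32  T4=40  T5=45  T6=57
Waiting = turnaround − burst: T1=0, T2=15, T3=26, T4=32, T5=40, T6=45
Total waiting = 0 + 15 + 26 + 32 + 40 + 45 = 158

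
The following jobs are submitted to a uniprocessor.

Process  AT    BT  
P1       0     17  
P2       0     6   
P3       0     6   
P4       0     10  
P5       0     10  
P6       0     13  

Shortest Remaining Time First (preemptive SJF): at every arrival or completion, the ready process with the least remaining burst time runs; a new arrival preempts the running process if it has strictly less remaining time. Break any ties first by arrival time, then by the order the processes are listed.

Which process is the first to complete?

P2

Timeline: | P2 0-6 | P3 6-12 | P4 12-22 | P5 22-32 | P6 32-45 | P1 45-62 |
Completion: P1=62  P2=6  P3=12  P4=22  P5=32  P6=45
Finish order: P2 → P3 → P4 → P5 → P6 → P1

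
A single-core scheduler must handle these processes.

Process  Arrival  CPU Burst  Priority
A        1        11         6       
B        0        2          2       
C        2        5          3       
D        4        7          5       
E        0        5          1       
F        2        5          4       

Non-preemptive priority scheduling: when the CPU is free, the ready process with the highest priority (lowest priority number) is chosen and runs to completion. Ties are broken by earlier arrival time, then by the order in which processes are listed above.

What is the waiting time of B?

Schedule: | E 0-5 | B 5-7 | C 7-12 | F 12-17 | D 17-24 | A 24-35 |
Completion: A=35  B=7  C=12  D=24  E=5  F=17
Turnaround (C−A): A=34  B=7  C=10  D=20  E=5  F=15
Waiting(B) = turnaround − burst = 7 − 2 = 5

5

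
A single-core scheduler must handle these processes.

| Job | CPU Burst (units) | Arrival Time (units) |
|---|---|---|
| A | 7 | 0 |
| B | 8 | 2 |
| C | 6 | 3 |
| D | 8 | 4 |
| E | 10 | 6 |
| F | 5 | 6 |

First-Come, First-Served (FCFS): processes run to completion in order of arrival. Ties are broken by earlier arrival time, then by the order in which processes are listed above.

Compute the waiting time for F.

Schedule: | A 0-7 | B 7-15 | C 15-21 | D 21-29 | E 29-39 | F 39-44 |
Completion: A=7  B=15  C=21  D=29  E=39  F=44
Turnaround (C−A): A=7  B=13  C=18  D=25  E=33  F=38
Waiting(F) = turnaround − burst = 38 − 5 = 33

33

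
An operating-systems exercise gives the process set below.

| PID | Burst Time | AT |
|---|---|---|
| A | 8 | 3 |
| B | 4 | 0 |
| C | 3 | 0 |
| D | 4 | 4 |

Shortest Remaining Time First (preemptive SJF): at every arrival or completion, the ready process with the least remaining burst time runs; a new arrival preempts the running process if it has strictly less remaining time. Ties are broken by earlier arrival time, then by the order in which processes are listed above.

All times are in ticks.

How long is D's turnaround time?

7

Gantt: | C 0-3 | B 3-7 | D 7-11 | A 11-19 |
Completion: A=19  B=7  C=3  D=11
Turnaround (C−A): A=16  B=7  C=3  D=7
Turnaround(D) = completion − arrival = 11 − 4 = 7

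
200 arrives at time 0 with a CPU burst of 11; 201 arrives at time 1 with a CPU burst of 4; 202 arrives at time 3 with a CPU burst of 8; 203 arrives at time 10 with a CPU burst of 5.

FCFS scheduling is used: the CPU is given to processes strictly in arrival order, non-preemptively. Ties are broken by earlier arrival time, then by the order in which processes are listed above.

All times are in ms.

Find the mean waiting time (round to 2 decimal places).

8.75

Timeline: | 200 0-11 | 201 11-15 | 202 15-23 | 203 23-28 |
Completion: 200=11  201=15  202=23  203=28
Turnaround (C−A): 200=11  201=14  202=20  203=18
Waiting times: 200=0, 201=10, 202=12, 203=13
Average waiting = (0+10+12+13) / 4 = 35/4 = 8.75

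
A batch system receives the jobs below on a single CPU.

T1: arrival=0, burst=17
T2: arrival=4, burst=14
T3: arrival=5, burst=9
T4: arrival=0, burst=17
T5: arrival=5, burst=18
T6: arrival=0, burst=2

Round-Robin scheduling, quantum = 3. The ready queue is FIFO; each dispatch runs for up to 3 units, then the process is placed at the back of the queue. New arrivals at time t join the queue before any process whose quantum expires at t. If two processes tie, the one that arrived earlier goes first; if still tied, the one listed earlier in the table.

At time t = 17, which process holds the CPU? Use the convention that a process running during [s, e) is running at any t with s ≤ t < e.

Timeline: | T1 0-3 | T4 3-6 | T6 6-8 | T1 8-11 | T2 11-14 | T3 14-17 | T5 17-20 | T4 20-23 | T1 23-26 | T2 26-29 | T3 29-32 | T5 32-35 | T4 35-38 | T1 38-41 | T2 41-44 | T3 44-47 | T5 47-50 | T4 50-53 | T1 53-56 | T2 56-59 | T5 59-62 | T4 62-65 | T1 65-67 | T2 67-69 | T5 69-72 | T4 72-74 | T5 74-77 |
Completion: T1=67  T2=69  T3=47  T4=74  T5=77  T6=8
Turnaround (C−A): T1=67  T2=65  T3=42  T4=74  T5=72  T6=8

T5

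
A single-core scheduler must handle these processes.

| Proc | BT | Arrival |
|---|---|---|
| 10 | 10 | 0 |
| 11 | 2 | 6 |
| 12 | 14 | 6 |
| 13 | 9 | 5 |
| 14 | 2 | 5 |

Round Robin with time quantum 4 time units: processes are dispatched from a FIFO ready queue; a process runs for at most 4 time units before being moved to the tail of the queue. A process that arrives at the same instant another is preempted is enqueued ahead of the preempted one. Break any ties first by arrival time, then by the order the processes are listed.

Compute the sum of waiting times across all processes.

61

Gantt: | 10 0-8 | 13 8-12 | 14 12-14 | 11 14-16 | 12 16-20 | 10 20-22 | 13 22-26 | 12 26-30 | 13 30-31 | 12 31-37 |
Completion: 10=22  11=16  12=37  13=31  14=14
Turnaround (C−A): 10=22  11=10  12=31  13=26  14=9
Waiting = turnaround − burst: 10=12, 11=8, 12=17, 13=17, 14=7
Total waiting = 12 + 8 + 17 + 17 + 7 = 61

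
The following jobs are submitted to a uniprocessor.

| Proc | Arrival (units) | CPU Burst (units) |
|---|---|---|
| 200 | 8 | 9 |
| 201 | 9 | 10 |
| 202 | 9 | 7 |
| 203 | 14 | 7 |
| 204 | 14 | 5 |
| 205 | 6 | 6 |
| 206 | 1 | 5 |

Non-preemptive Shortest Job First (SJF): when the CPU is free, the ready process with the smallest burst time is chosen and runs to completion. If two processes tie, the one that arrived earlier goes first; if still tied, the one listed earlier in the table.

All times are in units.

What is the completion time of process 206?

Timeline: | idle 0-1 | 206 1-6 | 205 6-12 | 202 12-19 | 204 19-24 | 203 24-31 | 200 31-40 | 201 40-50 |
Completion: 200=40  201=50  202=19  203=31  204=24  205=12  206=6

6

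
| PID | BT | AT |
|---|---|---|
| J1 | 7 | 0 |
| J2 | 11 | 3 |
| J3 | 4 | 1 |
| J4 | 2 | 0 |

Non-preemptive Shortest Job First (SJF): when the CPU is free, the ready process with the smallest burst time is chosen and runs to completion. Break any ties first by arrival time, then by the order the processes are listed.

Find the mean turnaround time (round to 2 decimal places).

Gantt: | J4 0-2 | J3 2-6 | J1 6-13 | J2 13-24 |
Completion: J1=13  J2=24  J3=6  J4=2
Turnaround times: J1=13, J2=21, J3=5, J4=2
Average turnaround = (13+21+5+2) / 4 = 41/4 = 10.25

10.25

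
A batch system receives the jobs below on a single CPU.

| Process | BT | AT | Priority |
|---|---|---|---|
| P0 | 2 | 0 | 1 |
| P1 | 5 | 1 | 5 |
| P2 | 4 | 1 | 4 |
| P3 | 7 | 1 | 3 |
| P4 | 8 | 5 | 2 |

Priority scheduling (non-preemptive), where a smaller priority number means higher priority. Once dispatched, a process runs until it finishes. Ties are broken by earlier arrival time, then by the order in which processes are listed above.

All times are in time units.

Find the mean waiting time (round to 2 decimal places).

8.20

Schedule: | P0 0-2 | P3 2-9 | P4 9-17 | P2 17-21 | P1 21-26 |
Completion: P0=2  P1=26  P2=21  P3=9  P4=17
Waiting times: P0=0, P1=20, P2=16, P3=1, P4=4
Average waiting = (0+20+16+1+4) / 5 = 41/5 = 8.20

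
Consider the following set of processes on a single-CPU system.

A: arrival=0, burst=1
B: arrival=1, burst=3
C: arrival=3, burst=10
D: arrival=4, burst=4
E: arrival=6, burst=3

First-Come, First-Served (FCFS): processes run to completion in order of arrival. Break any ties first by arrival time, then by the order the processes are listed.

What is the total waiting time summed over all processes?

23

Schedule: | A 0-1 | B 1-4 | C 4-14 | D 14-18 | E 18-21 |
Completion: A=1  B=4  C=14  D=18  E=21
Waiting = turnaround − burst: A=0, B=0, C=1, D=10, E=12
Total waiting = 0 + 0 + 1 + 10 + 12 = 23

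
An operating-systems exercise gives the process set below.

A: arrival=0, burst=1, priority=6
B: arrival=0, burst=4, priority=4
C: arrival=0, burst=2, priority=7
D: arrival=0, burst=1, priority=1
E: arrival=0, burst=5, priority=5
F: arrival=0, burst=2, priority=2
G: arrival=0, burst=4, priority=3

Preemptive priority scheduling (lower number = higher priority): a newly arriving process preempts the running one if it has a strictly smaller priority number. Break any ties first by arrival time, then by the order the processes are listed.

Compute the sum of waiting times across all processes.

Schedule: | D 0-1 | F 1-3 | G 3-7 | B 7-11 | E 11-16 | A 16-17 | C 17-19 |
Completion: A=17  B=11  C=19  D=1  E=16  F=3  G=7
Turnaround (C−A): A=17  B=11  C=19  D=1  E=16  F=3  G=7
Waiting = turnaround − burst: A=16, B=7, C=17, D=0, E=11, F=1, G=3
Total waiting = 16 + 7 + 17 + 0 + 11 + 1 + 3 = 55

55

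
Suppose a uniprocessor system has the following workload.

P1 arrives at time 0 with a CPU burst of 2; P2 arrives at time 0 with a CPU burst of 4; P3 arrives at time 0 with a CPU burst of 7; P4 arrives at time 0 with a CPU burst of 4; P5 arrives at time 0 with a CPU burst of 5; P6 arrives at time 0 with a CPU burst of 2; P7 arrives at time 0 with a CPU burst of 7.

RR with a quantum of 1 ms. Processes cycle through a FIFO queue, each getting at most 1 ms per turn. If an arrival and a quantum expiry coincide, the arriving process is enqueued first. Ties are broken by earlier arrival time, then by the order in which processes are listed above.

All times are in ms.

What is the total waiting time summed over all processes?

119

Gantt: | P1 0-1 | P2 1-2 | P3 2-3 | P4 3-4 | P5 4-5 | P6 5-6 | P7 6-7 | P1 7-8 | P2 8-9 | P3 9-10 | P4 10-11 | P5 11-12 | P6 12-13 | P7 13-14 | P2 14-15 | P3 15-16 | P4 16-17 | P5 17-18 | P7 18-19 | P2 19-20 | P3 20-21 | P4 21-22 | P5 22-23 | P7 23-24 | P3 24-25 | P5 25-26 | P7 26-27 | P3 27-28 | P7 28-29 | P3 29-30 | P7 30-31 |
Completion: P1=8  P2=20  P3=30  P4=22  P5=26  P6=13  P7=31
Turnaround (C−A): P1=8  P2=20  P3=30  P4=22  P5=26  P6=13  P7=31
Waiting = turnaround − burst: P1=6, P2=16, P3=23, P4=18, P5=21, P6=11, P7=24
Total waiting = 6 + 16 + 23 + 18 + 21 + 11 + 24 = 119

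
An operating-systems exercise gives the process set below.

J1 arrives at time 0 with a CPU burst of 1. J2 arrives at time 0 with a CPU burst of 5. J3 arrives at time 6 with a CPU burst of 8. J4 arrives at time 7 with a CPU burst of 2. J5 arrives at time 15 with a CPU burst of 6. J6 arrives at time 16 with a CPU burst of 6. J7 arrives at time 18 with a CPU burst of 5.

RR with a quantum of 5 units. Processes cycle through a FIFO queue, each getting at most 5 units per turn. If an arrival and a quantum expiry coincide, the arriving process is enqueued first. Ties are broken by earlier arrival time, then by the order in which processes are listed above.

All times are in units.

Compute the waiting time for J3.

2

Timeline: | J1 0-1 | J2 1-6 | J3 6-11 | J4 11-13 | J3 13-16 | J5 16-21 | J6 21-26 | J7 26-31 | J5 31-32 | J6 32-33 |
Completion: J1=1  J2=6  J3=16  J4=13  J5=32  J6=33  J7=31
Turnaround (C−A): J1=1  J2=6  J3=10  J4=6  J5=17  J6=17  J7=13
Waiting(J3) = turnaround − burst = 10 − 8 = 2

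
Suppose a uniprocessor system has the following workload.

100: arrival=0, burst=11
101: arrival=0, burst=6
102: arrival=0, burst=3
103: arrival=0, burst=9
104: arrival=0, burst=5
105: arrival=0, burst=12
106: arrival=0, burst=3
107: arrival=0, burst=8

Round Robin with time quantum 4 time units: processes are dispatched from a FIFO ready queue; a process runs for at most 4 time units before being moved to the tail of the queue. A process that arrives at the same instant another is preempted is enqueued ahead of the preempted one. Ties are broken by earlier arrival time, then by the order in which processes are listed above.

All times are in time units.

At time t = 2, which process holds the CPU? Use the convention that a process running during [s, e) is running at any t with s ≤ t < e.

Gantt: | 100 0-4 | 101 4-8 | 102 8-11 | 103 11-15 | 104 15-19 | 105 19-23 | 106 23-26 | 107 26-30 | 100 30-34 | 101 34-36 | 103 36-40 | 104 40-41 | 105 41-45 | 107 45-49 | 100 49-52 | 103 52-53 | 105 53-57 |
Completion: 100=52  101=36  102=11  103=53  104=41  105=57  106=26  107=49
Turnaround (C−A): 100=52  101=36  102=11  103=53  104=41  105=57  106=26  107=49

100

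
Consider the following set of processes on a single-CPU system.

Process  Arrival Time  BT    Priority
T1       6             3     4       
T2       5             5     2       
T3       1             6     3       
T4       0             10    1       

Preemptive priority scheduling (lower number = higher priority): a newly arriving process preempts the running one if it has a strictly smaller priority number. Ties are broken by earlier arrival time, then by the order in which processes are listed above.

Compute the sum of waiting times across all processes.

34

Timeline: | T4 0-10 | T2 10-15 | T3 15-21 | T1 21-24 |
Completion: T1=24  T2=15  T3=21  T4=10
Turnaround (C−A): T1=18  T2=10  T3=20  T4=10
Waiting = turnaround − burst: T1=15, T2=5, T3=14, T4=0
Total waiting = 15 + 5 + 14 + 0 = 34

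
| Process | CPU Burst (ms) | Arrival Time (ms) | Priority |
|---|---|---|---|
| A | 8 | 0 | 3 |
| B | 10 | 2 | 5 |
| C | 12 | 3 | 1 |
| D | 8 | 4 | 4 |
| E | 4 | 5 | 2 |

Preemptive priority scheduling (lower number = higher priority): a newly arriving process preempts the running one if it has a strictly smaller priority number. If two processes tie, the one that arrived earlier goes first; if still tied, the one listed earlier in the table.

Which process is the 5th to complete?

B

Timeline: | A 0-3 | C 3-15 | E 15-19 | A 19-24 | D 24-32 | B 32-42 |
Completion: A=24  B=42  C=15  D=32  E=19
Finish order: C → E → A → D → B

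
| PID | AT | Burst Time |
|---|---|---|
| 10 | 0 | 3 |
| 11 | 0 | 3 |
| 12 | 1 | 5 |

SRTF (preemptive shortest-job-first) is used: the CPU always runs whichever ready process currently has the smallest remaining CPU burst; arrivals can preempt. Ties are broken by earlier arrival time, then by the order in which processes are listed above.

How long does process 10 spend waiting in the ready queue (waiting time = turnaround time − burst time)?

Gantt: | 10 0-3 | 11 3-6 | 12 6-11 |
Completion: 10=3  11=6  12=11
Turnaround (C−A): 10=3  11=6  12=10
Waiting(10) = turnaround − burst = 3 − 3 = 0

0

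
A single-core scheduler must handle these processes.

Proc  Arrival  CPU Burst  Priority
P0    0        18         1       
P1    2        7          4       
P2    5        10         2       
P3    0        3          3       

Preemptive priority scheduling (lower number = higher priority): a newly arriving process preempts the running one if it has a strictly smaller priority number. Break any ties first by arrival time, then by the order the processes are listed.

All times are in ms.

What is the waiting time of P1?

Gantt: | P0 0-18 | P2 18-28 | P3 28-31 | P1 31-38 |
Completion: P0=18  P1=38  P2=28  P3=31
Turnaround (C−A): P0=18  P1=36  P2=23  P3=31
Waiting(P1) = turnaround − burst = 36 − 7 = 29

29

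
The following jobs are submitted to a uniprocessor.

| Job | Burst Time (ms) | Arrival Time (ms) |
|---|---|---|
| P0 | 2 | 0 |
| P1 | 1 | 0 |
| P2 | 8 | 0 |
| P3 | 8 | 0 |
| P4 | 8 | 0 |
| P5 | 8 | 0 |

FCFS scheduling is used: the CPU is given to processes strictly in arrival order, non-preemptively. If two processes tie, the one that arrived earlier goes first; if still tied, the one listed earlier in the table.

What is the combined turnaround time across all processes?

Schedule: | P0 0-2 | P1 2-3 | P2 3-11 | P3 11-19 | P4 19-27 | P5 27-35 |
Completion: P0=2  P1=3  P2=11  P3=19  P4=27  P5=35
Turnaround = completion − arrival: P0=2, P1=3, P2=11, P3=19, P4=27, P5=35
Total turnaround = 2 + 3 + 11 + 19 + 27 + 35 = 97

97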